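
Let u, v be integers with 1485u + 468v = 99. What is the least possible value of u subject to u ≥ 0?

gcd(1485, 468) = 9  (1485 = 3·468 + 81, 468 = 5·81 + 63, 81 = 1·63 + 18, 63 = 3·18 + 9, 18 = 2·9).
9 divides 99, so solutions exist.
Back-substituting, 1485·(-23) + 468·(73) = 9.
Scale by 99/9 = 11: (u₀, v₀) = (-253, 803).
General solution: u = -253 + 52t, v = 803 - 165t for integer t.
u ≥ 0: smallest is -253 mod 52 = 7 (at t = 5), with v = -22.

7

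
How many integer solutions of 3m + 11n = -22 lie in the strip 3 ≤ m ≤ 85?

7

gcd(11, 3) = 1  (11 = 3×3 + 2, 3 = 1×2 + 1, 2 = 2×1).
Back-substituting, 3×(4) + 11×(-1) = 1.
Scale by -22: particular solution (-88, 22); reduce m mod 11: (0, -2).
General solution: m = 0 + 11t, n = -2 - 3t for integer t.
3 ≤ 0 + 11t ≤ 85 gives t ∈ [1, 7], which is 7 values.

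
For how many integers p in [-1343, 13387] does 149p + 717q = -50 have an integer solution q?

gcd(717, 149) = 1  (717 = 4×149 + 121, 149 = 1×121 + 28, 121 = 4×28 + 9, 28 = 3×9 + 1, 9 = 9×1).
Back-substituting, 149×(77) + 717×(-16) = 1.
Scale by -50: particular solution (-3850, 800); reduce p mod 717: (452, -94).
General solution: p = 452 + 717t, q = -94 - 149t for integer t.
-1343 ≤ 452 + 717t ≤ 13387 gives t ∈ [-2, 18], which is 21 values.

21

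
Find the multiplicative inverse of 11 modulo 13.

6

gcd(13, 11) = 1.
By Bézout, 11×(6) + 13×(-5) = 1.
So 11×6 ≡ 1 (mod 13), and 6 mod 13 = 6.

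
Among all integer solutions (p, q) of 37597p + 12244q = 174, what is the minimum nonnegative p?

3454

gcd(37597, 12244) = 1.
1 divides 174, so solutions exist.
By Bézout, 37597×(1005) + 12244×(-3086) = 1.
Scale by 174/1 = 174: (p₀, q₀) = (174870, -536964).
General solution: p = 174870 + 12244t, q = -536964 - 37597t for integer t.
p ≥ 0: smallest is 174870 mod 12244 = 3454 (at t = -14), with q = -10606.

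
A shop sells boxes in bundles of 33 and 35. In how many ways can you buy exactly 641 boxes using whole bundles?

1

Need nonnegative integers with 33j + 35k = 641.
gcd(33, 35) = 1, and 33·(17) + 35·(-16) = 1.
So (j₀, k₀) = (10897, -10256); general j = 10897 + 35t, k = -10256 - 33t.
j ≥ 0 ⇒ t ≥ -311; k ≥ 0 ⇒ t ≤ -311. That's 1 value of t.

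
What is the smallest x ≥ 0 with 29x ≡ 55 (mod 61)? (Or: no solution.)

4

gcd(61, 29) = 1  (61 = 2×29 + 3, 29 = 9×3 + 2, 3 = 1×2 + 1, 2 = 2×1).
1 divides 55, so solutions exist.
Back-substituting, 29×(-21) + 61×(10) = 1.
So 29×(-21) ≡ 1 (mod 61); multiply by 55: x ≡ -1155 (mod 61).
Smallest nonnegative: x = -1155 mod 61 = 4.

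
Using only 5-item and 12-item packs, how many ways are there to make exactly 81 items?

Need nonnegative integers with 5j + 12k = 81.
gcd(5, 12) = 1, and 5·(5) + 12·(-2) = 1.
So (j₀, k₀) = (405, -162); general j = 405 + 12t, k = -162 - 5t.
j ≥ 0 ⇒ t ≥ -33; k ≥ 0 ⇒ t ≤ -33. That's 1 value of t.

1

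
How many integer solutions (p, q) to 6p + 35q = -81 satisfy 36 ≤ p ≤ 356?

10

gcd(35, 6) = 1.
By Bézout, 6×(6) + 35×(-1) = 1.
Particular solution: (4, -3).
General solution: p = 4 + 35t, q = -3 - 6t for integer t.
36 ≤ 4 + 35t ≤ 356 gives t ∈ [1, 10], which is 10 values.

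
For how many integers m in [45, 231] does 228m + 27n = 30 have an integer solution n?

gcd(228, 27):
  228 = 8×27 + 12
  27 = 2×12 + 3
  12 = 4×3
so gcd(228, 27) = 3.
Back-substitute for Bézout coefficients:
  3 = 27 - 2×12
  ... = 228×(-2) + 27×(17)
Scale by 10: particular solution (-20, 170); reduce m mod 9: (7, -58).
General solution: m = 7 + 9t, n = -58 - 76t for integer t.
45 ≤ 7 + 9t ≤ 231 gives t ∈ [5, 24], which is 20 values.

20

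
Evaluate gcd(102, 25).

gcd(102, 25):
  102 = 4·25 + 2
  25 = 12·2 + 1
  2 = 2·1
so gcd(102, 25) = 1.

1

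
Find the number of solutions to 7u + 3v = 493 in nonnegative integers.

24

gcd(7, 3):
  7 = 2*3 + 1
  3 = 3*1
so gcd(7, 3) = 1.
Back-substitute for Bézout coefficients:
  1 = 7 - 2*3
  ... = 7*(1) + 3*(-2)
Scale by 493: one solution is (493, -986). Reduce u mod 3: (1, 162).
General: u = 1 + 3t, v = 162 - 7t.
u ≥ 0 ⇒ t ≥ 0; v ≥ 0 ⇒ t ≤ 23. So t ∈ [0, 23]: 24 solutions.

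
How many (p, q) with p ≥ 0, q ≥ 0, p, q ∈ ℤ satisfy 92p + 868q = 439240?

gcd(868, 92):
  868 = 9×92 + 40
  92 = 2×40 + 12
  40 = 3×12 + 4
  12 = 3×4
so gcd(868, 92) = 4.
Back-substitute for Bézout coefficients:
  4 = 40 - 3×12
  ... = 92×(-66) + 868×(7)
Scale by 109810: one solution is (-7247460, 768670). Reduce p mod 217: (123, 493).
General: p = 123 + 217t, q = 493 - 23t.
p ≥ 0 ⇒ t ≥ 0; q ≥ 0 ⇒ t ≤ 21. So t ∈ [0, 21]: 22 solutions.

22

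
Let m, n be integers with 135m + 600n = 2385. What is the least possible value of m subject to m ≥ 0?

31

gcd(600, 135):
  600 = 4*135 + 60
  135 = 2*60 + 15
  60 = 4*15
so gcd(600, 135) = 15.
15 divides 2385, so solutions exist.
Back-substitute for Bézout coefficients:
  15 = 135 - 2*60
  ... = 135*(9) + 600*(-2)
Scale by 2385/15 = 159: (m₀, n₀) = (1431, -318).
General solution: m = 1431 + 40t, n = -318 - 9t for integer t.
m ≥ 0: smallest is 1431 mod 40 = 31 (at t = -35), with n = -3.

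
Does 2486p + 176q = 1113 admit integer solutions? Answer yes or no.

gcd(2486, 176) = 22.
22 does not divide 1113 (remainder 13), so no integer solutions.

no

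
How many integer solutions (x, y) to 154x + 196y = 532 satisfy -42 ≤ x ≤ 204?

18

gcd(196, 154):
  196 = 1·154 + 42
  154 = 3·42 + 28
  42 = 1·28 + 14
  28 = 2·14
so gcd(196, 154) = 14.
Back-substitute for Bézout coefficients:
  14 = 42 - 1·28
  ... = 154·(-5) + 196·(4)
Scale by 38: particular solution (-190, 152); reduce x mod 14: (6, -2).
General solution: x = 6 + 14t, y = -2 - 11t for integer t.
-42 ≤ 6 + 14t ≤ 204 gives t ∈ [-3, 14], which is 18 values.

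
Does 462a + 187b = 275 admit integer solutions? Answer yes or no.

gcd(462, 187) = 11.
11 divides 275, so integer solutions exist.

yes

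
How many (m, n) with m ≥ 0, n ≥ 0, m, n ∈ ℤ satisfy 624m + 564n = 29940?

gcd(624, 564) = 12.
By Bézout, 624·(19) + 564·(-21) = 12.
One solution: (29, 21).
General: m = 29 + 47t, n = 21 - 52t.
m ≥ 0 ⇒ t ≥ 0; n ≥ 0 ⇒ t ≤ 0. So t ∈ [0, 0]: 1 solution.

1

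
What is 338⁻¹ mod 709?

gcd(709, 338) = 1.
By Bézout, 338·(-86) + 709·(41) = 1.
So 338·-86 ≡ 1 (mod 709), and -86 mod 709 = 623.

623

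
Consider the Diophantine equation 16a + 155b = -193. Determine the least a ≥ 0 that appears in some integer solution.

gcd(155, 16) = 1  (155 = 9×16 + 11, 16 = 1×11 + 5, 11 = 2×5 + 1, 5 = 5×1).
1 divides -193, so solutions exist.
Back-substituting, 16×(-29) + 155×(3) = 1.
Scale by -193/1 = -193: (a₀, b₀) = (5597, -579).
General solution: a = 5597 + 155t, b = -579 - 16t for integer t.
a ≥ 0: smallest is 5597 mod 155 = 17 (at t = -36), with b = -3.

17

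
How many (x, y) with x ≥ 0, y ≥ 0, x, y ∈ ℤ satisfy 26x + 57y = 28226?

19

gcd(57, 26) = 1.
By Bézout, 26×(11) + 57×(-5) = 1.
One solution: (7, 492).
General: x = 7 + 57t, y = 492 - 26t.
x ≥ 0 ⇒ t ≥ 0; y ≥ 0 ⇒ t ≤ 18. So t ∈ [0, 18]: 19 solutions.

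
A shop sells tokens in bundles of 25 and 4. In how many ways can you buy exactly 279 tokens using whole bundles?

Need nonnegative integers with 25j + 4k = 279.
gcd(25, 4) = 1, and 25·(1) + 4·(-6) = 1.
So (j₀, k₀) = (279, -1674); general j = 279 + 4t, k = -1674 - 25t.
j ≥ 0 ⇒ t ≥ -69; k ≥ 0 ⇒ t ≤ -67. That's 3 values of t.

3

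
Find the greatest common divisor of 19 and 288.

gcd(288, 19):
  288 = 15·19 + 3
  19 = 6·3 + 1
  3 = 3·1
so gcd(288, 19) = 1.

1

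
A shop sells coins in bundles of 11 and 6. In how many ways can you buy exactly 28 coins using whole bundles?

Need nonnegative integers with 11j + 6k = 28.
gcd(11, 6) = 1, and 11·(-1) + 6·(2) = 1.
So (j₀, k₀) = (-28, 56); general j = -28 + 6t, k = 56 - 11t.
j ≥ 0 ⇒ t ≥ 5; k ≥ 0 ⇒ t ≤ 5. That's 1 value of t.

1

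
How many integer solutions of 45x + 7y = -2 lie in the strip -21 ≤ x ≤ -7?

2

gcd(45, 7) = 1.
By Bézout, 45*(-2) + 7*(13) = 1.
Particular solution: (4, -26).
General solution: x = 4 + 7t, y = -26 - 45t for integer t.
-21 ≤ 4 + 7t ≤ -7 gives t ∈ [-3, -2], which is 2 values.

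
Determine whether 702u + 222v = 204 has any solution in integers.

gcd(702, 222) = 6  (702 = 3×222 + 36, 222 = 6×36 + 6, 36 = 6×6).
6 divides 204, so integer solutions exist.

yes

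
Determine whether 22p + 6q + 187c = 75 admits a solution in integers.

gcd(22, 6):
  22 = 3*6 + 4
  6 = 1*4 + 2
  4 = 2*2
so gcd(22, 6) = 2.
gcd(2, 187) = 1.
1 divides 75, so integer solutions exist.

yes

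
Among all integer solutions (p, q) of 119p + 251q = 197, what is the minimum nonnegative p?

240

gcd(251, 119):
  251 = 2*119 + 13
  119 = 9*13 + 2
  13 = 6*2 + 1
  2 = 2*1
so gcd(251, 119) = 1.
1 divides 197, so solutions exist.
Back-substitute for Bézout coefficients:
  1 = 13 - 6*2
  ... = 119*(-116) + 251*(55)
Scale by 197/1 = 197: (p₀, q₀) = (-22852, 10835).
General solution: p = -22852 + 251t, q = 10835 - 119t for integer t.
p ≥ 0: smallest is -22852 mod 251 = 240 (at t = 92), with q = -113.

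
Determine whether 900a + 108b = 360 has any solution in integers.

gcd(900, 108) = 36.
36 divides 360, so integer solutions exist.

yes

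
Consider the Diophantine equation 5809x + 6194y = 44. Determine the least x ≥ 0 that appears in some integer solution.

gcd(6194, 5809) = 1.
1 divides 44, so solutions exist.
By Bézout, 5809*(547) + 6194*(-513) = 1.
Scale by 44/1 = 44: (x₀, y₀) = (24068, -22572).
General solution: x = 24068 + 6194t, y = -22572 - 5809t for integer t.
x ≥ 0: smallest is 24068 mod 6194 = 5486 (at t = -3), with y = -5145.

5486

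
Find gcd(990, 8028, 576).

18

gcd(8028, 990) = 18  (8028 = 8*990 + 108, 990 = 9*108 + 18, 108 = 6*18).
gcd(18, 576) = 18.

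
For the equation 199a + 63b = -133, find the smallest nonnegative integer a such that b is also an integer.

gcd(199, 63) = 1  (199 = 3·63 + 10, 63 = 6·10 + 3, 10 = 3·3 + 1, 3 = 3·1).
1 divides -133, so solutions exist.
Back-substituting, 199·(19) + 63·(-60) = 1.
Scale by -133/1 = -133: (a₀, b₀) = (-2527, 7980).
General solution: a = -2527 + 63t, b = 7980 - 199t for integer t.
a ≥ 0: smallest is -2527 mod 63 = 56 (at t = 41), with b = -179.

56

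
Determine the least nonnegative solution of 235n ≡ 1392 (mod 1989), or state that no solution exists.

573

gcd(1989, 235) = 1.
1 divides 1392, so solutions exist.
By Bézout, 235·(-584) + 1989·(69) = 1.
So 235·(-584) ≡ 1 (mod 1989); multiply by 1392: n ≡ -812928 (mod 1989).
Smallest nonnegative: n = -812928 mod 1989 = 573.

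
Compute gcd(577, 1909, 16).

1

gcd(1909, 577) = 1  (1909 = 3×577 + 178, 577 = 3×178 + 43, 178 = 4×43 + 6, 43 = 7×6 + 1, 6 = 6×1).
gcd(1, 16) = 1.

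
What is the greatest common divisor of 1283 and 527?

1

gcd(1283, 527):
  1283 = 2·527 + 229
  527 = 2·229 + 69
  229 = 3·69 + 22
  69 = 3·22 + 3
  22 = 7·3 + 1
  3 = 3·1
so gcd(1283, 527) = 1.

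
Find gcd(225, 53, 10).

gcd(225, 53) = 1  (225 = 4×53 + 13, 53 = 4×13 + 1, 13 = 13×1).
gcd(1, 10) = 1.

1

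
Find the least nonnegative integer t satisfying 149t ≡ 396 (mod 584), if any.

132

gcd(584, 149) = 1.
1 divides 396, so solutions exist.
By Bézout, 149*(-243) + 584*(62) = 1.
So 149*(-243) ≡ 1 (mod 584); multiply by 396: t ≡ -96228 (mod 584).
Smallest nonnegative: t = -96228 mod 584 = 132.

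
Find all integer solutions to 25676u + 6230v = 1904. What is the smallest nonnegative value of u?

19

gcd(25676, 6230):
  25676 = 4·6230 + 756
  6230 = 8·756 + 182
  756 = 4·182 + 28
  182 = 6·28 + 14
  28 = 2·14
so gcd(25676, 6230) = 14.
14 divides 1904, so solutions exist.
Back-substitute for Bézout coefficients:
  14 = 182 - 6·28
  ... = 25676·(-206) + 6230·(849)
Scale by 1904/14 = 136: (u₀, v₀) = (-28016, 115464).
General solution: u = -28016 + 445t, v = 115464 - 1834t for integer t.
u ≥ 0: smallest is -28016 mod 445 = 19 (at t = 63), with v = -78.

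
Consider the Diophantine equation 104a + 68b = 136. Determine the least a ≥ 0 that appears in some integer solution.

0

gcd(104, 68):
  104 = 1·68 + 36
  68 = 1·36 + 32
  36 = 1·32 + 4
  32 = 8·4
so gcd(104, 68) = 4.
4 divides 136, so solutions exist.
Back-substitute for Bézout coefficients:
  4 = 36 - 1·32
  ... = 104·(2) + 68·(-3)
Scale by 136/4 = 34: (a₀, b₀) = (68, -102).
General solution: a = 68 + 17t, b = -102 - 26t for integer t.
a ≥ 0: smallest is 68 mod 17 = 0 (at t = -4), with b = 2.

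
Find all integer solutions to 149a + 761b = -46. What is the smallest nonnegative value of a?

490

gcd(761, 149) = 1.
1 divides -46, so solutions exist.
By Bézout, 149·(-143) + 761·(28) = 1.
Scale by -46/1 = -46: (a₀, b₀) = (6578, -1288).
General solution: a = 6578 + 761t, b = -1288 - 149t for integer t.
a ≥ 0: smallest is 6578 mod 761 = 490 (at t = -8), with b = -96.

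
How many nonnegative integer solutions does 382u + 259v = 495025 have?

5

gcd(382, 259):
  382 = 1*259 + 123
  259 = 2*123 + 13
  123 = 9*13 + 6
  13 = 2*6 + 1
  6 = 6*1
so gcd(382, 259) = 1.
Back-substitute for Bézout coefficients:
  1 = 13 - 2*6
  ... = 382*(-40) + 259*(59)
Scale by 495025: one solution is (-19801000, 29206475). Reduce u mod 259: (68, 1811).
General: u = 68 + 259t, v = 1811 - 382t.
u ≥ 0 ⇒ t ≥ 0; v ≥ 0 ⇒ t ≤ 4. So t ∈ [0, 4]: 5 solutions.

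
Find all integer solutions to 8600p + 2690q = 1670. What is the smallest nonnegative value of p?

262

gcd(8600, 2690):
  8600 = 3·2690 + 530
  2690 = 5·530 + 40
  530 = 13·40 + 10
  40 = 4·10
so gcd(8600, 2690) = 10.
10 divides 1670, so solutions exist.
Back-substitute for Bézout coefficients:
  10 = 530 - 13·40
  ... = 8600·(66) + 2690·(-211)
Scale by 1670/10 = 167: (p₀, q₀) = (11022, -35237).
General solution: p = 11022 + 269t, q = -35237 - 860t for integer t.
p ≥ 0: smallest is 11022 mod 269 = 262 (at t = -40), with q = -837.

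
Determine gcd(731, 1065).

1

gcd(1065, 731):
  1065 = 1*731 + 334
  731 = 2*334 + 63
  334 = 5*63 + 19
  63 = 3*19 + 6
  19 = 3*6 + 1
  6 = 6*1
so gcd(1065, 731) = 1.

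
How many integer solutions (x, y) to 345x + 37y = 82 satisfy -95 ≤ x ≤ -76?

0

gcd(345, 37) = 1.
By Bézout, 345*(-3) + 37*(28) = 1.
Particular solution: (13, -119).
General solution: x = 13 + 37t, y = -119 - 345t for integer t.
-95 ≤ 13 + 37t ≤ -76 gives t ∈ [-2, -3], which is 0 values.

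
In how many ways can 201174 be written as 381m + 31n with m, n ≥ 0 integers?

17

gcd(381, 31):
  381 = 12*31 + 9
  31 = 3*9 + 4
  9 = 2*4 + 1
  4 = 4*1
so gcd(381, 31) = 1.
Back-substitute for Bézout coefficients:
  1 = 9 - 2*4
  ... = 381*(7) + 31*(-86)
Scale by 201174: one solution is (1408218, -17300964). Reduce m mod 31: (12, 6342).
General: m = 12 + 31t, n = 6342 - 381t.
m ≥ 0 ⇒ t ≥ 0; n ≥ 0 ⇒ t ≤ 16. So t ∈ [0, 16]: 17 solutions.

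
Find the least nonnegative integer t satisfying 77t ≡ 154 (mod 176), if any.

2

gcd(176, 77) = 11  (176 = 2×77 + 22, 77 = 3×22 + 11, 22 = 2×11).
11 divides 154, so solutions exist.
Back-substituting, 77×(7) + 176×(-3) = 11.
So 77×(7) ≡ 11 (mod 176); multiply by 14: t ≡ 98 (mod 16).
Smallest nonnegative: t = 98 mod 16 = 2.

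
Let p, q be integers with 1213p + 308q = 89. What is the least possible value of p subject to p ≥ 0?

125

gcd(1213, 308) = 1.
1 divides 89, so solutions exist.
By Bézout, 1213·(81) + 308·(-319) = 1.
Scale by 89/1 = 89: (p₀, q₀) = (7209, -28391).
General solution: p = 7209 + 308t, q = -28391 - 1213t for integer t.
p ≥ 0: smallest is 7209 mod 308 = 125 (at t = -23), with q = -492.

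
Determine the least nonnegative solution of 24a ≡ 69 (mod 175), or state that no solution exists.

gcd(175, 24) = 1  (175 = 7*24 + 7, 24 = 3*7 + 3, 7 = 2*3 + 1, 3 = 3*1).
1 divides 69, so solutions exist.
Back-substituting, 24*(-51) + 175*(7) = 1.
So 24*(-51) ≡ 1 (mod 175); multiply by 69: a ≡ -3519 (mod 175).
Smallest nonnegative: a = -3519 mod 175 = 156.

156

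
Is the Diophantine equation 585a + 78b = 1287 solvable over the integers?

gcd(585, 78) = 39  (585 = 7·78 + 39, 78 = 2·39).
39 divides 1287, so integer solutions exist.

yes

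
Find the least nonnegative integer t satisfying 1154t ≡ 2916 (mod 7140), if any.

gcd(7140, 1154) = 2  (7140 = 6·1154 + 216, 1154 = 5·216 + 74, 216 = 2·74 + 68, 74 = 1·68 + 6, 68 = 11·6 + 2, 6 = 3·2).
2 divides 2916, so solutions exist.
Back-substituting, 1154·(-1157) + 7140·(187) = 2.
So 1154·(-1157) ≡ 2 (mod 7140); multiply by 1458: t ≡ -1686906 (mod 3570).
Smallest nonnegative: t = -1686906 mod 3570 = 1704.

1704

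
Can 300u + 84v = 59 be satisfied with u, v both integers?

gcd(300, 84) = 12  (300 = 3*84 + 48, 84 = 1*48 + 36, 48 = 1*36 + 12, 36 = 3*12).
12 does not divide 59 (remainder 11), so no integer solutions.

no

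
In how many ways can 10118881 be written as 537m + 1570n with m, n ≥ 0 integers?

gcd(1570, 537) = 1.
By Bézout, 537*(383) + 1570*(-131) = 1.
One solution: (553, 6256).
General: m = 553 + 1570t, n = 6256 - 537t.
m ≥ 0 ⇒ t ≥ 0; n ≥ 0 ⇒ t ≤ 11. So t ∈ [0, 11]: 12 solutions.

12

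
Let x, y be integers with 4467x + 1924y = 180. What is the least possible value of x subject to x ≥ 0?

gcd(4467, 1924) = 1  (4467 = 2×1924 + 619, 1924 = 3×619 + 67, 619 = 9×67 + 16, 67 = 4×16 + 3, 16 = 5×3 + 1, 3 = 3×1).
1 divides 180, so solutions exist.
Back-substituting, 4467×(603) + 1924×(-1400) = 1.
Scale by 180/1 = 180: (x₀, y₀) = (108540, -252000).
General solution: x = 108540 + 1924t, y = -252000 - 4467t for integer t.
x ≥ 0: smallest is 108540 mod 1924 = 796 (at t = -56), with y = -1848.

796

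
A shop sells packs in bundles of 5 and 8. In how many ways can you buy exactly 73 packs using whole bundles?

Need nonnegative integers with 5j + 8k = 73.
gcd(5, 8) = 1, and 5·(-3) + 8·(2) = 1.
So (j₀, k₀) = (-219, 146); general j = -219 + 8t, k = 146 - 5t.
j ≥ 0 ⇒ t ≥ 28; k ≥ 0 ⇒ t ≤ 29. That's 2 values of t.

2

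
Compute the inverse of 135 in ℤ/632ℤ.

103

gcd(632, 135) = 1.
By Bézout, 135·(103) + 632·(-22) = 1.
So 135·103 ≡ 1 (mod 632), and 103 mod 632 = 103.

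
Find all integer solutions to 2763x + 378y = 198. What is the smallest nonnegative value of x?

gcd(2763, 378) = 9.
9 divides 198, so solutions exist.
By Bézout, 2763*(13) + 378*(-95) = 9.
Scale by 198/9 = 22: (x₀, y₀) = (286, -2090).
General solution: x = 286 + 42t, y = -2090 - 307t for integer t.
x ≥ 0: smallest is 286 mod 42 = 34 (at t = -6), with y = -248.

34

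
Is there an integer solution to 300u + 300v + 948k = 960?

yes

gcd(300, 300):
  300 = 1·300
so gcd(300, 300) = 300.
gcd(300, 948) = 12.
12 divides 960, so integer solutions exist.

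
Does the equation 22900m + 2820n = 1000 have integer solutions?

yes

gcd(22900, 2820):
  22900 = 8·2820 + 340
  2820 = 8·340 + 100
  340 = 3·100 + 40
  100 = 2·40 + 20
  40 = 2·20
so gcd(22900, 2820) = 20.
20 divides 1000, so integer solutions exist.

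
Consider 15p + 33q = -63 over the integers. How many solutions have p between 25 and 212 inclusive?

gcd(33, 15) = 3  (33 = 2·15 + 3, 15 = 5·3).
Back-substituting, 15·(-2) + 33·(1) = 3.
Scale by -21: particular solution (42, -21); reduce p mod 11: (9, -6).
General solution: p = 9 + 11t, q = -6 - 5t for integer t.
25 ≤ 9 + 11t ≤ 212 gives t ∈ [2, 18], which is 17 values.

17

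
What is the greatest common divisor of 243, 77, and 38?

1

gcd(243, 77) = 1.
gcd(1, 38) = 1.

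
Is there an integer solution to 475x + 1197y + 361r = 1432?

gcd(1197, 475) = 19  (1197 = 2*475 + 247, 475 = 1*247 + 228, 247 = 1*228 + 19, 228 = 12*19).
gcd(19, 361) = 19.
19 does not divide 1432 (remainder 7), so no integer solutions.

no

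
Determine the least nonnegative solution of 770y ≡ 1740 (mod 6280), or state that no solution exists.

198

gcd(6280, 770):
  6280 = 8*770 + 120
  770 = 6*120 + 50
  120 = 2*50 + 20
  50 = 2*20 + 10
  20 = 2*10
so gcd(6280, 770) = 10.
10 divides 1740, so solutions exist.
Back-substitute for Bézout coefficients:
  10 = 50 - 2*20
  ... = 770*(261) + 6280*(-32)
So 770*(261) ≡ 10 (mod 6280); multiply by 174: y ≡ 45414 (mod 628).
Smallest nonnegative: y = 45414 mod 628 = 198.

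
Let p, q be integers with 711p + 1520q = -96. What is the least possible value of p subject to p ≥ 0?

64

gcd(1520, 711) = 1  (1520 = 2·711 + 98, 711 = 7·98 + 25, 98 = 3·25 + 23, 25 = 1·23 + 2, 23 = 11·2 + 1, 2 = 2·1).
1 divides -96, so solutions exist.
Back-substituting, 711·(-729) + 1520·(341) = 1.
Scale by -96/1 = -96: (p₀, q₀) = (69984, -32736).
General solution: p = 69984 + 1520t, q = -32736 - 711t for integer t.
p ≥ 0: smallest is 69984 mod 1520 = 64 (at t = -46), with q = -30.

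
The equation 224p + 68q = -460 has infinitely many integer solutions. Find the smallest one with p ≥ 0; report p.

11

gcd(224, 68) = 4  (224 = 3*68 + 20, 68 = 3*20 + 8, 20 = 2*8 + 4, 8 = 2*4).
4 divides -460, so solutions exist.
Back-substituting, 224*(7) + 68*(-23) = 4.
Scale by -460/4 = -115: (p₀, q₀) = (-805, 2645).
General solution: p = -805 + 17t, q = 2645 - 56t for integer t.
p ≥ 0: smallest is -805 mod 17 = 11 (at t = 48), with q = -43.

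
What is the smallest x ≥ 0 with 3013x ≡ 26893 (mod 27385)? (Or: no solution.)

11461

gcd(27385, 3013) = 1  (27385 = 9·3013 + 268, 3013 = 11·268 + 65, 268 = 4·65 + 8, 65 = 8·8 + 1, 8 = 8·1).
1 divides 26893, so solutions exist.
Back-substituting, 3013·(3372) + 27385·(-371) = 1.
So 3013·(3372) ≡ 1 (mod 27385); multiply by 26893: x ≡ 90683196 (mod 27385).
Smallest nonnegative: x = 90683196 mod 27385 = 11461.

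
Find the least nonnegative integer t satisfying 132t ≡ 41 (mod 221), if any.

gcd(221, 132) = 1  (221 = 1×132 + 89, 132 = 1×89 + 43, 89 = 2×43 + 3, 43 = 14×3 + 1, 3 = 3×1).
1 divides 41, so solutions exist.
Back-substituting, 132×(72) + 221×(-43) = 1.
So 132×(72) ≡ 1 (mod 221); multiply by 41: t ≡ 2952 (mod 221).
Smallest nonnegative: t = 2952 mod 221 = 79.

79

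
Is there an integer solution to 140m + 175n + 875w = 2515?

no

gcd(175, 140) = 35  (175 = 1·140 + 35, 140 = 4·35).
gcd(35, 875) = 35.
35 does not divide 2515 (remainder 30), so no integer solutions.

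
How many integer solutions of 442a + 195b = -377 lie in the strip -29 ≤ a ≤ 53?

gcd(442, 195):
  442 = 2*195 + 52
  195 = 3*52 + 39
  52 = 1*39 + 13
  39 = 3*13
so gcd(442, 195) = 13.
Back-substitute for Bézout coefficients:
  13 = 52 - 1*39
  ... = 442*(4) + 195*(-9)
Scale by -29: particular solution (-116, 261); reduce a mod 15: (4, -11).
General solution: a = 4 + 15t, b = -11 - 34t for integer t.
-29 ≤ 4 + 15t ≤ 53 gives t ∈ [-2, 3], which is 6 values.

6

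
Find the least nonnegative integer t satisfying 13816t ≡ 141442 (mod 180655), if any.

134037

gcd(180655, 13816):
  180655 = 13*13816 + 1047
  13816 = 13*1047 + 205
  1047 = 5*205 + 22
  205 = 9*22 + 7
  22 = 3*7 + 1
  7 = 7*1
so gcd(180655, 13816) = 1.
1 divides 141442, so solutions exist.
Back-substitute for Bézout coefficients:
  1 = 22 - 3*7
  ... = 13816*(-24674) + 180655*(1887)
So 13816*(-24674) ≡ 1 (mod 180655); multiply by 141442: t ≡ -3489939908 (mod 180655).
Smallest nonnegative: t = -3489939908 mod 180655 = 134037.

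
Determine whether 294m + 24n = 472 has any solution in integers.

gcd(294, 24) = 6  (294 = 12*24 + 6, 24 = 4*6).
6 does not divide 472 (remainder 4), so no integer solutions.

no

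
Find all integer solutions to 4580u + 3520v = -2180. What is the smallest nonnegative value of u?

71

gcd(4580, 3520):
  4580 = 1*3520 + 1060
  3520 = 3*1060 + 340
  1060 = 3*340 + 40
  340 = 8*40 + 20
  40 = 2*20
so gcd(4580, 3520) = 20.
20 divides -2180, so solutions exist.
Back-substitute for Bézout coefficients:
  20 = 340 - 8*40
  ... = 4580*(-83) + 3520*(108)
Scale by -2180/20 = -109: (u₀, v₀) = (9047, -11772).
General solution: u = 9047 + 176t, v = -11772 - 229t for integer t.
u ≥ 0: smallest is 9047 mod 176 = 71 (at t = -51), with v = -93.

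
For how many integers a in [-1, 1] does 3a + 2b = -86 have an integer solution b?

gcd(3, 2) = 1.
By Bézout, 3·(1) + 2·(-1) = 1.
Particular solution: (0, -43).
General solution: a = 0 + 2t, b = -43 - 3t for integer t.
-1 ≤ 0 + 2t ≤ 1 gives t ∈ [0, 0], which is 1 value.

1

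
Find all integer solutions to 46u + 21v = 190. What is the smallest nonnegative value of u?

16

gcd(46, 21):
  46 = 2·21 + 4
  21 = 5·4 + 1
  4 = 4·1
so gcd(46, 21) = 1.
1 divides 190, so solutions exist.
Back-substitute for Bézout coefficients:
  1 = 21 - 5·4
  ... = 46·(-5) + 21·(11)
Scale by 190/1 = 190: (u₀, v₀) = (-950, 2090).
General solution: u = -950 + 21t, v = 2090 - 46t for integer t.
u ≥ 0: smallest is -950 mod 21 = 16 (at t = 46), with v = -26.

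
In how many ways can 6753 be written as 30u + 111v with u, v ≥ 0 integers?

6

gcd(111, 30) = 3  (111 = 3·30 + 21, 30 = 1·21 + 9, 21 = 2·9 + 3, 9 = 3·3).
Back-substituting, 30·(-11) + 111·(3) = 3.
Scale by 2251: one solution is (-24761, 6753). Reduce u mod 37: (29, 53).
General: u = 29 + 37t, v = 53 - 10t.
u ≥ 0 ⇒ t ≥ 0; v ≥ 0 ⇒ t ≤ 5. So t ∈ [0, 5]: 6 solutions.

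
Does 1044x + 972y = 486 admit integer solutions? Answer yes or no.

gcd(1044, 972):
  1044 = 1*972 + 72
  972 = 13*72 + 36
  72 = 2*36
so gcd(1044, 972) = 36.
36 does not divide 486 (remainder 18), so no integer solutions.

no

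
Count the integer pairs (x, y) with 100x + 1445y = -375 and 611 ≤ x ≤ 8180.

gcd(1445, 100) = 5  (1445 = 14·100 + 45, 100 = 2·45 + 10, 45 = 4·10 + 5, 10 = 2·5).
Back-substituting, 100·(-130) + 1445·(9) = 5.
Scale by -75: particular solution (9750, -675); reduce x mod 289: (213, -15).
General solution: x = 213 + 289t, y = -15 - 20t for integer t.
611 ≤ 213 + 289t ≤ 8180 gives t ∈ [2, 27], which is 26 values.

26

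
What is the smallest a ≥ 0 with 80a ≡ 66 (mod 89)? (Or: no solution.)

52

gcd(89, 80):
  89 = 1×80 + 9
  80 = 8×9 + 8
  9 = 1×8 + 1
  8 = 8×1
so gcd(89, 80) = 1.
1 divides 66, so solutions exist.
Back-substitute for Bézout coefficients:
  1 = 9 - 1×8
  ... = 80×(-10) + 89×(9)
So 80×(-10) ≡ 1 (mod 89); multiply by 66: a ≡ -660 (mod 89).
Smallest nonnegative: a = -660 mod 89 = 52.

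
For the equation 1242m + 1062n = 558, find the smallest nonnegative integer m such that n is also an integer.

gcd(1242, 1062) = 18.
18 divides 558, so solutions exist.
By Bézout, 1242×(6) + 1062×(-7) = 18.
Scale by 558/18 = 31: (m₀, n₀) = (186, -217).
General solution: m = 186 + 59t, n = -217 - 69t for integer t.
m ≥ 0: smallest is 186 mod 59 = 9 (at t = -3), with n = -10.

9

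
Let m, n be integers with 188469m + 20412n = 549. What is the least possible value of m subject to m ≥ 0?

gcd(188469, 20412) = 9.
9 divides 549, so solutions exist.
By Bézout, 188469×(373) + 20412×(-3444) = 9.
Scale by 549/9 = 61: (m₀, n₀) = (22753, -210084).
General solution: m = 22753 + 2268t, n = -210084 - 20941t for integer t.
m ≥ 0: smallest is 22753 mod 2268 = 73 (at t = -10), with n = -674.

73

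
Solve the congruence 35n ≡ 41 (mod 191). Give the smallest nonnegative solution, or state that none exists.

23

gcd(191, 35):
  191 = 5·35 + 16
  35 = 2·16 + 3
  16 = 5·3 + 1
  3 = 3·1
so gcd(191, 35) = 1.
1 divides 41, so solutions exist.
Back-substitute for Bézout coefficients:
  1 = 16 - 5·3
  ... = 35·(-60) + 191·(11)
So 35·(-60) ≡ 1 (mod 191); multiply by 41: n ≡ -2460 (mod 191).
Smallest nonnegative: n = -2460 mod 191 = 23.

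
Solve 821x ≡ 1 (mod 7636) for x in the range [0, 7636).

5441

gcd(7636, 821) = 1.
By Bézout, 821*(-2195) + 7636*(236) = 1.
So 821*-2195 ≡ 1 (mod 7636), and -2195 mod 7636 = 5441.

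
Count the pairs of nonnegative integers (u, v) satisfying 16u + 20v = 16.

1

gcd(20, 16) = 4  (20 = 1·16 + 4, 16 = 4·4).
Back-substituting, 16·(-1) + 20·(1) = 4.
Scale by 4: one solution is (-4, 4). Reduce u mod 5: (1, 0).
General: u = 1 + 5t, v = 0 - 4t.
u ≥ 0 ⇒ t ≥ 0; v ≥ 0 ⇒ t ≤ 0. So t ∈ [0, 0]: 1 solution.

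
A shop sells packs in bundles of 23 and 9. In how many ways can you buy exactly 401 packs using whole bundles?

2

Need nonnegative integers with 23j + 9k = 401.
gcd(23, 9) = 1, and 23·(2) + 9·(-5) = 1.
So (j₀, k₀) = (802, -2005); general j = 802 + 9t, k = -2005 - 23t.
j ≥ 0 ⇒ t ≥ -89; k ≥ 0 ⇒ t ≤ -88. That's 2 values of t.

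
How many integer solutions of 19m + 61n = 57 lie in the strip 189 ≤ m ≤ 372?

gcd(61, 19):
  61 = 3·19 + 4
  19 = 4·4 + 3
  4 = 1·3 + 1
  3 = 3·1
so gcd(61, 19) = 1.
Back-substitute for Bézout coefficients:
  1 = 4 - 1·3
  ... = 19·(-16) + 61·(5)
Scale by 57: particular solution (-912, 285); reduce m mod 61: (3, 0).
General solution: m = 3 + 61t, n = 0 - 19t for integer t.
189 ≤ 3 + 61t ≤ 372 gives t ∈ [4, 6], which is 3 values.

3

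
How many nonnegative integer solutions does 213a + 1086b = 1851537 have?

gcd(1086, 213) = 3  (1086 = 5·213 + 21, 213 = 10·21 + 3, 21 = 7·3).
Back-substituting, 213·(51) + 1086·(-10) = 3.
Scale by 617179: one solution is (31476129, -6171790). Reduce a mod 362: (229, 1660).
General: a = 229 + 362t, b = 1660 - 71t.
a ≥ 0 ⇒ t ≥ 0; b ≥ 0 ⇒ t ≤ 23. So t ∈ [0, 23]: 24 solutions.

24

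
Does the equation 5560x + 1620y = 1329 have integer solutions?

gcd(5560, 1620) = 20  (5560 = 3·1620 + 700, 1620 = 2·700 + 220, 700 = 3·220 + 40, 220 = 5·40 + 20, 40 = 2·20).
20 does not divide 1329 (remainder 9), so no integer solutions.

no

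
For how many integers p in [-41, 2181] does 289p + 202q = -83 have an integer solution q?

gcd(289, 202):
  289 = 1·202 + 87
  202 = 2·87 + 28
  87 = 3·28 + 3
  28 = 9·3 + 1
  3 = 3·1
so gcd(289, 202) = 1.
Back-substitute for Bézout coefficients:
  1 = 28 - 9·3
  ... = 289·(-65) + 202·(93)
Scale by -83: particular solution (5395, -7719); reduce p mod 202: (143, -205).
General solution: p = 143 + 202t, q = -205 - 289t for integer t.
-41 ≤ 143 + 202t ≤ 2181 gives t ∈ [0, 10], which is 11 values.

11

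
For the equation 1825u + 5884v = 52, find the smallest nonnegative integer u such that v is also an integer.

gcd(5884, 1825):
  5884 = 3×1825 + 409
  1825 = 4×409 + 189
  409 = 2×189 + 31
  189 = 6×31 + 3
  31 = 10×3 + 1
  3 = 3×1
so gcd(5884, 1825) = 1.
1 divides 52, so solutions exist.
Back-substitute for Bézout coefficients:
  1 = 31 - 10×3
  ... = 1825×(-1899) + 5884×(589)
Scale by 52/1 = 52: (u₀, v₀) = (-98748, 30628).
General solution: u = -98748 + 5884t, v = 30628 - 1825t for integer t.
u ≥ 0: smallest is -98748 mod 5884 = 1280 (at t = 17), with v = -397.

1280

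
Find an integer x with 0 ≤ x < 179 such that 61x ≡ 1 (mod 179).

gcd(179, 61):
  179 = 2·61 + 57
  61 = 1·57 + 4
  57 = 14·4 + 1
  4 = 4·1
so gcd(179, 61) = 1.
Back-substitute for Bézout coefficients:
  1 = 57 - 14·4
  ... = 61·(-44) + 179·(15)
So 61·-44 ≡ 1 (mod 179), and -44 mod 179 = 135.

135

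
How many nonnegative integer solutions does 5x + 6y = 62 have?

2

gcd(6, 5) = 1  (6 = 1*5 + 1, 5 = 5*1).
Back-substituting, 5*(-1) + 6*(1) = 1.
Scale by 62: one solution is (-62, 62). Reduce x mod 6: (4, 7).
General: x = 4 + 6t, y = 7 - 5t.
x ≥ 0 ⇒ t ≥ 0; y ≥ 0 ⇒ t ≤ 1. So t ∈ [0, 1]: 2 solutions.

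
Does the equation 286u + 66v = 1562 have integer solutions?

yes

gcd(286, 66):
  286 = 4·66 + 22
  66 = 3·22
so gcd(286, 66) = 22.
22 divides 1562, so integer solutions exist.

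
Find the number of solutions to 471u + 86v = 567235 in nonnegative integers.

gcd(471, 86) = 1.
By Bézout, 471·(21) + 86·(-115) = 1.
One solution: (75, 6185).
General: u = 75 + 86t, v = 6185 - 471t.
u ≥ 0 ⇒ t ≥ 0; v ≥ 0 ⇒ t ≤ 13. So t ∈ [0, 13]: 14 solutions.

14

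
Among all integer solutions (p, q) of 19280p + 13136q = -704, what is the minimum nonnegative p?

265

gcd(19280, 13136):
  19280 = 1*13136 + 6144
  13136 = 2*6144 + 848
  6144 = 7*848 + 208
  848 = 4*208 + 16
  208 = 13*16
so gcd(19280, 13136) = 16.
16 divides -704, so solutions exist.
Back-substitute for Bézout coefficients:
  16 = 848 - 4*208
  ... = 19280*(-62) + 13136*(91)
Scale by -704/16 = -44: (p₀, q₀) = (2728, -4004).
General solution: p = 2728 + 821t, q = -4004 - 1205t for integer t.
p ≥ 0: smallest is 2728 mod 821 = 265 (at t = -3), with q = -389.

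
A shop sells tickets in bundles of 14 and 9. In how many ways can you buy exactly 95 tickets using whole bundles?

1

Need nonnegative integers with 14j + 9k = 95.
gcd(14, 9) = 1, and 14·(2) + 9·(-3) = 1.
So (j₀, k₀) = (190, -285); general j = 190 + 9t, k = -285 - 14t.
j ≥ 0 ⇒ t ≥ -21; k ≥ 0 ⇒ t ≤ -21. That's 1 value of t.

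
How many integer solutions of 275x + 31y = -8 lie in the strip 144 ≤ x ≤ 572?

gcd(275, 31):
  275 = 8*31 + 27
  31 = 1*27 + 4
  27 = 6*4 + 3
  4 = 1*3 + 1
  3 = 3*1
so gcd(275, 31) = 1.
Back-substitute for Bézout coefficients:
  1 = 4 - 1*3
  ... = 275*(-8) + 31*(71)
Scale by -8: particular solution (64, -568); reduce x mod 31: (2, -18).
General solution: x = 2 + 31t, y = -18 - 275t for integer t.
144 ≤ 2 + 31t ≤ 572 gives t ∈ [5, 18], which is 14 values.

14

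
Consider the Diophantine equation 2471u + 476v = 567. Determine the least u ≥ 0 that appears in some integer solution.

1

gcd(2471, 476) = 7  (2471 = 5·476 + 91, 476 = 5·91 + 21, 91 = 4·21 + 7, 21 = 3·7).
7 divides 567, so solutions exist.
Back-substituting, 2471·(21) + 476·(-109) = 7.
Scale by 567/7 = 81: (u₀, v₀) = (1701, -8829).
General solution: u = 1701 + 68t, v = -8829 - 353t for integer t.
u ≥ 0: smallest is 1701 mod 68 = 1 (at t = -25), with v = -4.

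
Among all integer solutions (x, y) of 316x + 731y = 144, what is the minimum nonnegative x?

130

gcd(731, 316) = 1.
1 divides 144, so solutions exist.
By Bézout, 316·(-192) + 731·(83) = 1.
Scale by 144/1 = 144: (x₀, y₀) = (-27648, 11952).
General solution: x = -27648 + 731t, y = 11952 - 316t for integer t.
x ≥ 0: smallest is -27648 mod 731 = 130 (at t = 38), with y = -56.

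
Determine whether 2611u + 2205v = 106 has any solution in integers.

no

gcd(2611, 2205):
  2611 = 1×2205 + 406
  2205 = 5×406 + 175
  406 = 2×175 + 56
  175 = 3×56 + 7
  56 = 8×7
so gcd(2611, 2205) = 7.
7 does not divide 106 (remainder 1), so no integer solutions.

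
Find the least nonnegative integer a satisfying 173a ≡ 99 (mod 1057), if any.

80

gcd(1057, 173):
  1057 = 6·173 + 19
  173 = 9·19 + 2
  19 = 9·2 + 1
  2 = 2·1
so gcd(1057, 173) = 1.
1 divides 99, so solutions exist.
Back-substitute for Bézout coefficients:
  1 = 19 - 9·2
  ... = 173·(-501) + 1057·(82)
So 173·(-501) ≡ 1 (mod 1057); multiply by 99: a ≡ -49599 (mod 1057).
Smallest nonnegative: a = -49599 mod 1057 = 80.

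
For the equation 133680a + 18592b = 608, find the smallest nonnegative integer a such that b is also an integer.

384

gcd(133680, 18592) = 16  (133680 = 7×18592 + 3536, 18592 = 5×3536 + 912, 3536 = 3×912 + 800, 912 = 1×800 + 112, 800 = 7×112 + 16, 112 = 7×16).
16 divides 608, so solutions exist.
Back-substituting, 133680×(163) + 18592×(-1172) = 16.
Scale by 608/16 = 38: (a₀, b₀) = (6194, -44536).
General solution: a = 6194 + 1162t, b = -44536 - 8355t for integer t.
a ≥ 0: smallest is 6194 mod 1162 = 384 (at t = -5), with b = -2761.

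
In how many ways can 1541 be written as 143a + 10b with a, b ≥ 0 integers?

gcd(143, 10) = 1.
By Bézout, 143*(-3) + 10*(43) = 1.
One solution: (7, 54).
General: a = 7 + 10t, b = 54 - 143t.
a ≥ 0 ⇒ t ≥ 0; b ≥ 0 ⇒ t ≤ 0. So t ∈ [0, 0]: 1 solution.

1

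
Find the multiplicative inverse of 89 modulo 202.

gcd(202, 89) = 1  (202 = 2×89 + 24, 89 = 3×24 + 17, 24 = 1×17 + 7, 17 = 2×7 + 3, 7 = 2×3 + 1, 3 = 3×1).
Back-substituting, 89×(-59) + 202×(26) = 1.
So 89×-59 ≡ 1 (mod 202), and -59 mod 202 = 143.

143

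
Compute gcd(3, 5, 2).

gcd(5, 3) = 1.
gcd(1, 2) = 1.

1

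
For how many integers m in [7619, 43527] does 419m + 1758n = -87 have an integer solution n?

21

gcd(1758, 419) = 1  (1758 = 4*419 + 82, 419 = 5*82 + 9, 82 = 9*9 + 1, 9 = 9*1).
Back-substituting, 419*(-193) + 1758*(46) = 1.
Scale by -87: particular solution (16791, -4002); reduce m mod 1758: (969, -231).
General solution: m = 969 + 1758t, n = -231 - 419t for integer t.
7619 ≤ 969 + 1758t ≤ 43527 gives t ∈ [4, 24], which is 21 values.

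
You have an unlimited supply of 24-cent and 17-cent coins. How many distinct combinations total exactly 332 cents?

Need nonnegative integers with 24j + 17k = 332.
gcd(24, 17) = 1, and 24·(5) + 17·(-7) = 1.
So (j₀, k₀) = (1660, -2324); general j = 1660 + 17t, k = -2324 - 24t.
j ≥ 0 ⇒ t ≥ -97; k ≥ 0 ⇒ t ≤ -97. That's 1 value of t.

1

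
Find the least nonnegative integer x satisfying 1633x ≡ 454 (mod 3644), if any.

94

gcd(3644, 1633) = 1.
1 divides 454, so solutions exist.
By Bézout, 1633·(241) + 3644·(-108) = 1.
So 1633·(241) ≡ 1 (mod 3644); multiply by 454: x ≡ 109414 (mod 3644).
Smallest nonnegative: x = 109414 mod 3644 = 94.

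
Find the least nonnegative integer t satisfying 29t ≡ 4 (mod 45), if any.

gcd(45, 29) = 1.
1 divides 4, so solutions exist.
By Bézout, 29×(14) + 45×(-9) = 1.
So 29×(14) ≡ 1 (mod 45); multiply by 4: t ≡ 56 (mod 45).
Smallest nonnegative: t = 56 mod 45 = 11.

11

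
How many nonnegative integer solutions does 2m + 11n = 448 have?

gcd(11, 2):
  11 = 5×2 + 1
  2 = 2×1
so gcd(11, 2) = 1.
Back-substitute for Bézout coefficients:
  1 = 11 - 5×2
  ... = 2×(-5) + 11×(1)
Scale by 448: one solution is (-2240, 448). Reduce m mod 11: (4, 40).
General: m = 4 + 11t, n = 40 - 2t.
m ≥ 0 ⇒ t ≥ 0; n ≥ 0 ⇒ t ≤ 20. So t ∈ [0, 20]: 21 solutions.

21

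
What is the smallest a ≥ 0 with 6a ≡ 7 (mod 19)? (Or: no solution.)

17

gcd(19, 6) = 1  (19 = 3×6 + 1, 6 = 6×1).
1 divides 7, so solutions exist.
Back-substituting, 6×(-3) + 19×(1) = 1.
So 6×(-3) ≡ 1 (mod 19); multiply by 7: a ≡ -21 (mod 19).
Smallest nonnegative: a = -21 mod 19 = 17.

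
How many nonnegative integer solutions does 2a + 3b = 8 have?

gcd(3, 2) = 1  (3 = 1*2 + 1, 2 = 2*1).
Back-substituting, 2*(-1) + 3*(1) = 1.
Scale by 8: one solution is (-8, 8). Reduce a mod 3: (1, 2).
General: a = 1 + 3t, b = 2 - 2t.
a ≥ 0 ⇒ t ≥ 0; b ≥ 0 ⇒ t ≤ 1. So t ∈ [0, 1]: 2 solutions.

2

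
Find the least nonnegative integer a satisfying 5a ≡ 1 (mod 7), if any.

3

gcd(7, 5) = 1  (7 = 1·5 + 2, 5 = 2·2 + 1, 2 = 2·1).
1 divides 1, so solutions exist.
Back-substituting, 5·(3) + 7·(-2) = 1.
So 5·(3) ≡ 1 (mod 7); multiply by 1: a ≡ 3 (mod 7).
Smallest nonnegative: a = 3 mod 7 = 3.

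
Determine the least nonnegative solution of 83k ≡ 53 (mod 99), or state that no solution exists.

gcd(99, 83) = 1.
1 divides 53, so solutions exist.
By Bézout, 83*(-31) + 99*(26) = 1.
So 83*(-31) ≡ 1 (mod 99); multiply by 53: k ≡ -1643 (mod 99).
Smallest nonnegative: k = -1643 mod 99 = 40.

40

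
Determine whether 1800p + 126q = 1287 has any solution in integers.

no

gcd(1800, 126) = 18  (1800 = 14*126 + 36, 126 = 3*36 + 18, 36 = 2*18).
18 does not divide 1287 (remainder 9), so no integer solutions.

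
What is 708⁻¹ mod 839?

570

gcd(839, 708) = 1  (839 = 1*708 + 131, 708 = 5*131 + 53, 131 = 2*53 + 25, 53 = 2*25 + 3, 25 = 8*3 + 1, 3 = 3*1).
Back-substituting, 708*(-269) + 839*(227) = 1.
So 708*-269 ≡ 1 (mod 839), and -269 mod 839 = 570.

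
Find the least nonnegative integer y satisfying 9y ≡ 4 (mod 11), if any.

9

gcd(11, 9):
  11 = 1*9 + 2
  9 = 4*2 + 1
  2 = 2*1
so gcd(11, 9) = 1.
1 divides 4, so solutions exist.
Back-substitute for Bézout coefficients:
  1 = 9 - 4*2
  ... = 9*(5) + 11*(-4)
So 9*(5) ≡ 1 (mod 11); multiply by 4: y ≡ 20 (mod 11).
Smallest nonnegative: y = 20 mod 11 = 9.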